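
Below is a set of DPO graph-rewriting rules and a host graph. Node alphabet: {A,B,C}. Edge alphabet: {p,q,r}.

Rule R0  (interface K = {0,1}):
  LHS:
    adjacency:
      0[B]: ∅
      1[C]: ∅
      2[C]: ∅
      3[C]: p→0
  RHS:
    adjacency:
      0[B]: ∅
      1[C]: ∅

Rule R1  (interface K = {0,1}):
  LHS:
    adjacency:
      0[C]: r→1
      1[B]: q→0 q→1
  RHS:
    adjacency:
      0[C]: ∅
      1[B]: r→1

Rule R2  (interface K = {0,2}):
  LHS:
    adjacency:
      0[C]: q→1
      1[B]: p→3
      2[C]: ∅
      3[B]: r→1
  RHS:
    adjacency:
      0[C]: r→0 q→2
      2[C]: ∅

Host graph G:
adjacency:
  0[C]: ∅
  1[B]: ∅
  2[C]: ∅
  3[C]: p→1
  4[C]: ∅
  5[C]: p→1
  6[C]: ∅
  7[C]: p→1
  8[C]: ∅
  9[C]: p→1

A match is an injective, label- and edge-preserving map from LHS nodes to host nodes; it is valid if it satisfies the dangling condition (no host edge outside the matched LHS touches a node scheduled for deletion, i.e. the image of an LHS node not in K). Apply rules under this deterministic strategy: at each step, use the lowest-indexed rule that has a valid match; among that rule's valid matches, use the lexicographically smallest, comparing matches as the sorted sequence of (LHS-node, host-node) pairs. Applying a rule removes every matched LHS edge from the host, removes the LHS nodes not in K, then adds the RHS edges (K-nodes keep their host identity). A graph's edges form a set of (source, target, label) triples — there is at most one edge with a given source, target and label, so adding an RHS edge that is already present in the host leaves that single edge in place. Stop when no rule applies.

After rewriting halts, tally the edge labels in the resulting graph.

start.  V:10 E:4  edges: 3-p->1 5-p->1 7-p->1 9-p->1
1. fire R0 via {0↦1, 1↦0, 2↦2, 3↦3}  →  V:8 E:3  edges: 5-p->1 7-p->1 9-p->1
2. fire R0 via {0↦1, 1↦0, 2↦4, 3↦5}  →  V:6 E:2  edges: 7-p->1 9-p->1
3. fire R0 via {0↦1, 1↦0, 2↦6, 3↦7}  →  V:4 E:1  edges: 9-p->1
4. fire R0 via {0↦1, 1↦0, 2↦8, 3↦9}  →  V:2 E:0  edges: ∅
halt: no rule applies after step 4
NF edges: []

Answer: (no edges)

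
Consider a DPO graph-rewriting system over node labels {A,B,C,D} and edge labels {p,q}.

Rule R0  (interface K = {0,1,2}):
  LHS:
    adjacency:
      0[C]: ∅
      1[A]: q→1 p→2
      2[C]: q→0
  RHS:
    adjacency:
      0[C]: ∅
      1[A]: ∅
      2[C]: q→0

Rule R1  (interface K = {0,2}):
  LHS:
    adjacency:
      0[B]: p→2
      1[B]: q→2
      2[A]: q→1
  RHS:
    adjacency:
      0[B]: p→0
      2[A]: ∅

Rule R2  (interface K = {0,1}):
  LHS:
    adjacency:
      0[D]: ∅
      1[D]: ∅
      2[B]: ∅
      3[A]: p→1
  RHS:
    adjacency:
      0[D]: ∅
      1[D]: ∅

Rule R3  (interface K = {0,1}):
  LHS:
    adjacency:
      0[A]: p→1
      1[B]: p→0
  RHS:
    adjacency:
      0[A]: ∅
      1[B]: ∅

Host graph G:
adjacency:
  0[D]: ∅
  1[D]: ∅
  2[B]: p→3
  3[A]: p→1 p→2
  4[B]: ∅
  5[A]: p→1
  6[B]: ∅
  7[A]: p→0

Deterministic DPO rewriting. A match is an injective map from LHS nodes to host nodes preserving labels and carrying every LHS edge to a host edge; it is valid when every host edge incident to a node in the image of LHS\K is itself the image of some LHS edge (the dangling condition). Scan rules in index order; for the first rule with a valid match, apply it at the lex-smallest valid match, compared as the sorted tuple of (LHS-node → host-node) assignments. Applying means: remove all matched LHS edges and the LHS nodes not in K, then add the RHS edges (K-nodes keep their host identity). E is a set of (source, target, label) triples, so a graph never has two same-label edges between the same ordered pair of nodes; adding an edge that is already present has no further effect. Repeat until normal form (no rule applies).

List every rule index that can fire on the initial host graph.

R0: no valid match — LHS pattern not found
R1: no valid match — LHS pattern not found
R2: 4 valid matches — {0↦0, 1↦1, 2↦4, 3↦5}, {0↦0, 1↦1, 2↦6, 3↦5}, {0↦1, 1↦0, 2↦4, 3↦7} (+1 more)
R3: 1 valid match — {0↦3, 1↦2}

Answer: [R2,R3]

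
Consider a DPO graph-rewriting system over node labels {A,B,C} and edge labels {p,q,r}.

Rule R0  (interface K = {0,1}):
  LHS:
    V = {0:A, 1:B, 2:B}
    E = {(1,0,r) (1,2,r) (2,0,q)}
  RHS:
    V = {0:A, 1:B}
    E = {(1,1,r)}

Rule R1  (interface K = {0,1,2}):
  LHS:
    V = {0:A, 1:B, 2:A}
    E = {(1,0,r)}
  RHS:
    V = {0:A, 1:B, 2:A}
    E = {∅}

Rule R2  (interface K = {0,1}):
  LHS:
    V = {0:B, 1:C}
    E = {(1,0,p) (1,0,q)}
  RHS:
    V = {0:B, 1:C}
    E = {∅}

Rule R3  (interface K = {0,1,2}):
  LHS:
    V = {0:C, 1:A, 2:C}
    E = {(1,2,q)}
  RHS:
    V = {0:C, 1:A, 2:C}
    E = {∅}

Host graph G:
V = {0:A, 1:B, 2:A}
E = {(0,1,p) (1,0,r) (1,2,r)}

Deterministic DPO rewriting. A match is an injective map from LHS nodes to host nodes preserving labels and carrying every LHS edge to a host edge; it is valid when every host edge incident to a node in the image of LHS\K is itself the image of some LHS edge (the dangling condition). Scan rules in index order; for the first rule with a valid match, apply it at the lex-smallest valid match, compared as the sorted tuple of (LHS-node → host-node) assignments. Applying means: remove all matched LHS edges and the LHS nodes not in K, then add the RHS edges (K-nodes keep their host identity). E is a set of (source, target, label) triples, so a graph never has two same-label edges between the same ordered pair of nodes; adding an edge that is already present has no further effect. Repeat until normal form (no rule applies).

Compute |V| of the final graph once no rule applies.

[0] host  ⇒  3 nodes, 3 edges  {0-p->1 1-r->0 1-r->2}
[1] R1 @ {0↦0, 1↦1, 2↦2}  ⇒  3 nodes, 2 edges  {0-p->1 1-r->2}
[2] R1 @ {0↦2, 1↦1, 2↦0}  ⇒  3 nodes, 1 edges  {0-p->1}
final graph: no rule applies after step 2
NF nodes: {0:A, 1:B, 2:A}

Answer: 3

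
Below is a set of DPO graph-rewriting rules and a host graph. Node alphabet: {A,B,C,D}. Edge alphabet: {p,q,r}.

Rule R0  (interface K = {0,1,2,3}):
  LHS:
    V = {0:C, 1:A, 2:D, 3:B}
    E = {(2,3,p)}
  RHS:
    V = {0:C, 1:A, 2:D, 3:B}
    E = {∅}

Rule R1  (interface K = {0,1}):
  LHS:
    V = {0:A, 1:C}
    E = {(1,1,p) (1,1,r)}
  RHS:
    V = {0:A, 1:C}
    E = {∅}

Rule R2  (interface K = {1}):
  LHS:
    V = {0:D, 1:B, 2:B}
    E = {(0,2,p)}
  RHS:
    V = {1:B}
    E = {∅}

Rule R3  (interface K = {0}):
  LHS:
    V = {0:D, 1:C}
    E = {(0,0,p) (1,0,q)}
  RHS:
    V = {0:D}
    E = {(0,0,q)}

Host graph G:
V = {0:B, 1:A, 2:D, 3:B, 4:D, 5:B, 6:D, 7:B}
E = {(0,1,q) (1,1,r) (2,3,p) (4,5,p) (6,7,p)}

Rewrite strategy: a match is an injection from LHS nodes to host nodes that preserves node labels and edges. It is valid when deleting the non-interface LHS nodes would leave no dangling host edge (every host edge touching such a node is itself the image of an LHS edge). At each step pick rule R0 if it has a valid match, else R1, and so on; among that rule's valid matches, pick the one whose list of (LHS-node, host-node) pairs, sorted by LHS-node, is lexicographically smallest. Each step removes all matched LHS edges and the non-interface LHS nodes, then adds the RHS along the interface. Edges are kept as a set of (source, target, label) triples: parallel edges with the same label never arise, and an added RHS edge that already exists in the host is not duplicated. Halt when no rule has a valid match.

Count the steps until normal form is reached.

Answer: 3

Derivation:
start.  V:8 E:5  edges: 0-q->1 1-r->1 2-p->3 4-p->5 6-p->7
1. fire R2 via {0↦2, 1↦0, 2↦3}  →  V:6 E:4  edges: 0-q->1 1-r->1 4-p->5 6-p->7
2. fire R2 via {0↦4, 1↦0, 2↦5}  →  V:4 E:3  edges: 0-q->1 1-r->1 6-p->7
3. fire R2 via {0↦6, 1↦0, 2↦7}  →  V:2 E:2  edges: 0-q->1 1-r->1
halt: no rule applies after step 3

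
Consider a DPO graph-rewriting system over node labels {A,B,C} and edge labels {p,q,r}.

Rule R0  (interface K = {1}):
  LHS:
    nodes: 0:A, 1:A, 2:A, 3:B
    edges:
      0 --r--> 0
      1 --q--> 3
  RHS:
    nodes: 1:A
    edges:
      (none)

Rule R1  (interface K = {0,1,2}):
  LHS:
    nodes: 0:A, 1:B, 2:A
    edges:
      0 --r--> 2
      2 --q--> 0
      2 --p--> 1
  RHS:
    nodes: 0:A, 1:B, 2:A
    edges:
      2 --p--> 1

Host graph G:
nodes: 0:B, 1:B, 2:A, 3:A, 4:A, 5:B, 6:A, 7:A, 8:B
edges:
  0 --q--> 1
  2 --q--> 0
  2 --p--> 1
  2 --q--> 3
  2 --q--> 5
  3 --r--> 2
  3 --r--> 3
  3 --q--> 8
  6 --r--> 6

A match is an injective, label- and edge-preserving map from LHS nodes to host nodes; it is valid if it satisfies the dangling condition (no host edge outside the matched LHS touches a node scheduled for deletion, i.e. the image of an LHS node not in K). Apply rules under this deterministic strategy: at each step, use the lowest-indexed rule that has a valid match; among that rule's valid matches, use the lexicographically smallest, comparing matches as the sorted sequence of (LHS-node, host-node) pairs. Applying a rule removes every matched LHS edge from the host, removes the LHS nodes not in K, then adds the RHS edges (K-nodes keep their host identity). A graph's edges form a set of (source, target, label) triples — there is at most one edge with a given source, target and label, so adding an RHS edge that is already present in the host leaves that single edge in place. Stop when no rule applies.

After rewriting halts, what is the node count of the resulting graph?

Answer: 6

Derivation:
start.  V:9 E:9  edges: 0-q->1 2-q->0 2-p->1 2-q->3 2-q->5 3-r->2 3-r->3 3-q->8 6-r->6
1. fire R0 via {0↦6, 1↦2, 2↦4, 3↦5}  →  V:6 E:7  edges: 0-q->1 2-q->0 2-p->1 2-q->3 3-r->2 3-r->3 3-q->8
2. fire R1 via {0↦3, 1↦1, 2↦2}  →  V:6 E:5  edges: 0-q->1 2-q->0 2-p->1 3-r->3 3-q->8
halt: no rule applies after step 2
NF nodes: {0:B, 1:B, 2:A, 3:A, 7:A, 8:B}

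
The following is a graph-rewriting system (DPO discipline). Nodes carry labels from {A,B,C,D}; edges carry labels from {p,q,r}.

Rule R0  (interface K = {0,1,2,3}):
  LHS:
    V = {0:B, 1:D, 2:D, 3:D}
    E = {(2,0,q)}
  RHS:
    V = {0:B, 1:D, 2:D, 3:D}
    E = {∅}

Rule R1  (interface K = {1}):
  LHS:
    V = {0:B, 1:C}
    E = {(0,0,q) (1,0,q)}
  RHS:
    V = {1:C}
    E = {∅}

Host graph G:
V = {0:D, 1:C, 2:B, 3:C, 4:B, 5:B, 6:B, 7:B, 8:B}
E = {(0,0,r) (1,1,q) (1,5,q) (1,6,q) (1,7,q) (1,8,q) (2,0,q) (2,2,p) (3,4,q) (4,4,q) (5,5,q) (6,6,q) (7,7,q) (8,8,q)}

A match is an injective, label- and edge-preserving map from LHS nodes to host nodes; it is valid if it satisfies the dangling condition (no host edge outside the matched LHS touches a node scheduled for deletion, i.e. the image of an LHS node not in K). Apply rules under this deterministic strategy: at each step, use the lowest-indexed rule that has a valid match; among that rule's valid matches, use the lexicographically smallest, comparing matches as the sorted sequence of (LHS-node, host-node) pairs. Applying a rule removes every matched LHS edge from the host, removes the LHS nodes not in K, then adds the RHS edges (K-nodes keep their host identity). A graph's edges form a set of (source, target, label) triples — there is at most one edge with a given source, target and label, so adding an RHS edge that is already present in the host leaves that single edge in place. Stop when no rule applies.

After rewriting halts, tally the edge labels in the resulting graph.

Answer: p:1 q:2 r:1

Derivation:
[0] host  ⇒  9 nodes, 14 edges  {0-r->0 1-q->1 1-q->5 1-q->6 1-q->7 1-q->8 2-q->0 2-p->2 3-q->4 4-q->4 5-q->5 6-q->6 7-q->7 8-q->8}
[1] R1 @ {0↦4, 1↦3}  ⇒  8 nodes, 12 edges  {0-r->0 1-q->1 1-q->5 1-q->6 1-q->7 1-q->8 2-q->0 2-p->2 5-q->5 6-q->6 7-q->7 8-q->8}
[2] R1 @ {0↦5, 1↦1}  ⇒  7 nodes, 10 edges  {0-r->0 1-q->1 1-q->6 1-q->7 1-q->8 2-q->0 2-p->2 6-q->6 7-q->7 8-q->8}
[3] R1 @ {0↦6, 1↦1}  ⇒  6 nodes, 8 edges  {0-r->0 1-q->1 1-q->7 1-q->8 2-q->0 2-p->2 7-q->7 8-q->8}
[4] R1 @ {0↦7, 1↦1}  ⇒  5 nodes, 6 edges  {0-r->0 1-q->1 1-q->8 2-q->0 2-p->2 8-q->8}
[5] R1 @ {0↦8, 1↦1}  ⇒  4 nodes, 4 edges  {0-r->0 1-q->1 2-q->0 2-p->2}
final graph: no rule applies after step 5
NF edges: [(0, 0, 'r'), (1, 1, 'q'), (2, 0, 'q'), (2, 2, 'p')]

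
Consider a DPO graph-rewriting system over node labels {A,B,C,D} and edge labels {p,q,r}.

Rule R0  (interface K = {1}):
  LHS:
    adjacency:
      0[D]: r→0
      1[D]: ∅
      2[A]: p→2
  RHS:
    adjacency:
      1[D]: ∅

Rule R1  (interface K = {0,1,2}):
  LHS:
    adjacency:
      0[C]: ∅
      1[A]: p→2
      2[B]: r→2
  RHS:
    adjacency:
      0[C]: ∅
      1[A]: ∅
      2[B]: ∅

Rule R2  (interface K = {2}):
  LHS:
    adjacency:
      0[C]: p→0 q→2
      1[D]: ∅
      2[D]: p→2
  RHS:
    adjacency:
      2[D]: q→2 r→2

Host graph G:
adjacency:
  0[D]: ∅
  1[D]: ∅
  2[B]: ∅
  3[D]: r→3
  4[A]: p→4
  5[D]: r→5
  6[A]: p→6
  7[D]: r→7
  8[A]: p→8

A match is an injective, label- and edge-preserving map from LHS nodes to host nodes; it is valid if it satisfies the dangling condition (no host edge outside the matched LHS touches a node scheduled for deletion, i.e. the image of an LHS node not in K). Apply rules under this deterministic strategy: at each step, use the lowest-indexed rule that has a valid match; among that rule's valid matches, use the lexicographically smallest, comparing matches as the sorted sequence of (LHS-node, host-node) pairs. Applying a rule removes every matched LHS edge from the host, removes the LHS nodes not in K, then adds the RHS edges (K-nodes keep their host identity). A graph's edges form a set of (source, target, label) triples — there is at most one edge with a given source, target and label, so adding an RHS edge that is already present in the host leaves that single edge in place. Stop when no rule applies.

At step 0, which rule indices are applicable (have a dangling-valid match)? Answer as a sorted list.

Answer: [R0]

Rewrite trace:
R0: 36 valid matches — {0↦3, 1↦0, 2↦4}, {0↦3, 1↦0, 2↦6}, {0↦3, 1↦0, 2↦8} (+33 more)
R1: no valid match — LHS pattern not found
R2: no valid match — LHS pattern not found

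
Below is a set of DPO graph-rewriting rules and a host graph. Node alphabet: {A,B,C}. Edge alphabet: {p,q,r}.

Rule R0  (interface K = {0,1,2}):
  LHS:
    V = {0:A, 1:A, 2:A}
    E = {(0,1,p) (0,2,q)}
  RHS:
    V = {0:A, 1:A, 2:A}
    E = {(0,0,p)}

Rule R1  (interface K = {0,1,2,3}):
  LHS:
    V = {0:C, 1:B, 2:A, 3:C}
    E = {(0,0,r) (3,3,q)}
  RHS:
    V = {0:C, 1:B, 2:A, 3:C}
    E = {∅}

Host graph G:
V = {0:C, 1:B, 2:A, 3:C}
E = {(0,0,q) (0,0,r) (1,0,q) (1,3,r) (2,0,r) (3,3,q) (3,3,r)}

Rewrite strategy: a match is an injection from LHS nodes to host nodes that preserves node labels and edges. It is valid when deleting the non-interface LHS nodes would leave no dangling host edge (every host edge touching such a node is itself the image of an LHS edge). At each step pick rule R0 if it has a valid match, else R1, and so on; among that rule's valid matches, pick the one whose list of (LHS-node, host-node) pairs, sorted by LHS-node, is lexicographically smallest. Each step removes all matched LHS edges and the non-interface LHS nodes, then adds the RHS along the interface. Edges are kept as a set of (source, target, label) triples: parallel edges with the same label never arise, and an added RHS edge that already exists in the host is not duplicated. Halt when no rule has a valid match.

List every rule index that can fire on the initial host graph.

R0: no valid match — LHS pattern not found
R1: 2 valid matches — {0↦0, 1↦1, 2↦2, 3↦3}, {0↦3, 1↦1, 2↦2, 3↦0}

Answer: [R1]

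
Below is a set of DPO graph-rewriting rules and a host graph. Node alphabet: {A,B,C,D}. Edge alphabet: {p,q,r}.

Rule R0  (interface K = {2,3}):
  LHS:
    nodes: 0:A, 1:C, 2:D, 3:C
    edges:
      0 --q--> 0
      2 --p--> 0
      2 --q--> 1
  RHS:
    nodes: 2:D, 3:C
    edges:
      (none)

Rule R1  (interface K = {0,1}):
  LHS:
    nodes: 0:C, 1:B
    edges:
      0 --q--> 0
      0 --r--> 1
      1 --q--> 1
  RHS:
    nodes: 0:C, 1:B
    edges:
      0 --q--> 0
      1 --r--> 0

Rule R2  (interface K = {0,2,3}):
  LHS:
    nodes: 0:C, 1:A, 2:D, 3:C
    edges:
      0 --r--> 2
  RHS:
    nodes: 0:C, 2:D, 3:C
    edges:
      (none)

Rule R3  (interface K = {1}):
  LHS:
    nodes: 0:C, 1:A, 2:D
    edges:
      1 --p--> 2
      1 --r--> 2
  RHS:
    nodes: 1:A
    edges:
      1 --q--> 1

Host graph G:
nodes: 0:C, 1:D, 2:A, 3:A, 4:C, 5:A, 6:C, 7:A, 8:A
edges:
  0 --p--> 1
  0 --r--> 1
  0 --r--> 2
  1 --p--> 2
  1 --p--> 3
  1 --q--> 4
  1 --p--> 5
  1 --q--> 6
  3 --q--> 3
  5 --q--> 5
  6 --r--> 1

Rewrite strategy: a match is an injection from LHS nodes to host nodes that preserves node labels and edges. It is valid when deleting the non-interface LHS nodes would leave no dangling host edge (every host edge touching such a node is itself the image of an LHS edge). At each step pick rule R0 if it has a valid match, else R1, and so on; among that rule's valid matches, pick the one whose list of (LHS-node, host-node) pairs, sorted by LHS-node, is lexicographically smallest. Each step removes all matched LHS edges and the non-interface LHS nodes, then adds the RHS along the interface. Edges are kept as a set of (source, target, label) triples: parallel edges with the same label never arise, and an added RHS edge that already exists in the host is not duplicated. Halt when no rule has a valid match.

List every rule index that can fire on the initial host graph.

R0: 4 valid matches — {0↦3, 1↦4, 2↦1, 3↦0}, {0↦3, 1↦4, 2↦1, 3↦6}, {0↦5, 1↦4, 2↦1, 3↦0} (+1 more)
R1: no valid match — LHS pattern not found
R2: 8 valid matches — {0↦0, 1↦7, 2↦1, 3↦4}, {0↦0, 1↦7, 2↦1, 3↦6}, {0↦0, 1↦8, 2↦1, 3↦4} (+5 more)
R3: no valid match — LHS pattern not found

Answer: [R0,R2]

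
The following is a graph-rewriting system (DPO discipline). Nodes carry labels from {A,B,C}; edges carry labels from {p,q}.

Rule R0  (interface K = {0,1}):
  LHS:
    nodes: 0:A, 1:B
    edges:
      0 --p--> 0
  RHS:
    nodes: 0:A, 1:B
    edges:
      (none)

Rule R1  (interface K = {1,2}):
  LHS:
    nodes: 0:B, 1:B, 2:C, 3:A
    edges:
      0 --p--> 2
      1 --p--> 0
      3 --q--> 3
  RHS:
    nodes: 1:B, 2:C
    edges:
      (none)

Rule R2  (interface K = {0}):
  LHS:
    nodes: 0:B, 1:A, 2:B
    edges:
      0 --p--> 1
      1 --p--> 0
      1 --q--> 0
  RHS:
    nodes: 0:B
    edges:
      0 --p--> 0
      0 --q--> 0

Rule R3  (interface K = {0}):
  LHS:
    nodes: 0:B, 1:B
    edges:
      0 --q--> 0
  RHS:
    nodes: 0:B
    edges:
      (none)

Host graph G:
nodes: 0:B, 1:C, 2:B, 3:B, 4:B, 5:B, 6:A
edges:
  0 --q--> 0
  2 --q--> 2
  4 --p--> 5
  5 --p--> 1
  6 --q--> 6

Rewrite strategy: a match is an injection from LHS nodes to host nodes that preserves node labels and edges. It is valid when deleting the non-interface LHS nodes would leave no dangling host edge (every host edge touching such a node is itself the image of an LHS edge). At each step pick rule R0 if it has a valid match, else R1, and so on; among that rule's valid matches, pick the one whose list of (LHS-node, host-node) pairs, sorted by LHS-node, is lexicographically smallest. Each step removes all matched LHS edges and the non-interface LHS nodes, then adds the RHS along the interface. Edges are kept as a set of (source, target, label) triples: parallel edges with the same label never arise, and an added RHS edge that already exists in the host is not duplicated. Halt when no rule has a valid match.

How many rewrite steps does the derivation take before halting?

start.  V:7 E:5  edges: 0-q->0 2-q->2 4-p->5 5-p->1 6-q->6
1. fire R1 via {0↦5, 1↦4, 2↦1, 3↦6}  →  V:5 E:2  edges: 0-q->0 2-q->2
2. fire R3 via {0↦0, 1↦3}  →  V:4 E:1  edges: 2-q->2
3. fire R3 via {0↦2, 1↦0}  →  V:3 E:0  edges: ∅
final graph: no rule applies after step 3

Answer: 3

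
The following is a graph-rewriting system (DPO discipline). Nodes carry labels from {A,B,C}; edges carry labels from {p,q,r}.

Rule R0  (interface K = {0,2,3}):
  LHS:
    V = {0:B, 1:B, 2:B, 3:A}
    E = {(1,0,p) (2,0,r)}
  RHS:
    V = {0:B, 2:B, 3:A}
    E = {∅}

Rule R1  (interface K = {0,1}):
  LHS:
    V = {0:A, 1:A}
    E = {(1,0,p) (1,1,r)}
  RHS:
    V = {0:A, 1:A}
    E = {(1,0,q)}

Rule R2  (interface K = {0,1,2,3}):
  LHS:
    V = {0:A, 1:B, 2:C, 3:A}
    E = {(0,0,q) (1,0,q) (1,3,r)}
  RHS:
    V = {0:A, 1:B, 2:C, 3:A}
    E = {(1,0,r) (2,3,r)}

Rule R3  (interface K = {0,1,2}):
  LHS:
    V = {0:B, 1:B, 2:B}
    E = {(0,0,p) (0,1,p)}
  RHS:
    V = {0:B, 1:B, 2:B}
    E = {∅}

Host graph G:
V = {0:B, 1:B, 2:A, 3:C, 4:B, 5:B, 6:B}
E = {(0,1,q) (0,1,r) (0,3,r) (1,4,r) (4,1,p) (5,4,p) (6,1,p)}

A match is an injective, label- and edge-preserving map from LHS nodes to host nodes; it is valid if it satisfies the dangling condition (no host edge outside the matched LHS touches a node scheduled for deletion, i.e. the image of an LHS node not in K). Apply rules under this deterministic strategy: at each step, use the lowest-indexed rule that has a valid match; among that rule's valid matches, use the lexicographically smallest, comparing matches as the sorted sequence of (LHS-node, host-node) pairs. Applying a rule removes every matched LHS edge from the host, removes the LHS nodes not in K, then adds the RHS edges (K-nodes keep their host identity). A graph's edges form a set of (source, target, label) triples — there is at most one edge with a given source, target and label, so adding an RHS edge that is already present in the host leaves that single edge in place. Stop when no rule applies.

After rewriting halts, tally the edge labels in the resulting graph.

initial: |V|=7 |E|=7  E = 0-q->1 0-r->1 0-r->3 1-r->4 4-p->1 5-p->4 6-p->1
step 1: apply R0 at {0↦1, 1↦6, 2↦0, 3↦2}  → |V|=6 |E|=5  E = 0-q->1 0-r->3 1-r->4 4-p->1 5-p->4
step 2: apply R0 at {0↦4, 1↦5, 2↦1, 3↦2}  → |V|=5 |E|=3  E = 0-q->1 0-r->3 4-p->1
halt: no rule applies after step 2
NF edges: [(0, 1, 'q'), (0, 3, 'r'), (4, 1, 'p')]

Answer: p:1 q:1 r:1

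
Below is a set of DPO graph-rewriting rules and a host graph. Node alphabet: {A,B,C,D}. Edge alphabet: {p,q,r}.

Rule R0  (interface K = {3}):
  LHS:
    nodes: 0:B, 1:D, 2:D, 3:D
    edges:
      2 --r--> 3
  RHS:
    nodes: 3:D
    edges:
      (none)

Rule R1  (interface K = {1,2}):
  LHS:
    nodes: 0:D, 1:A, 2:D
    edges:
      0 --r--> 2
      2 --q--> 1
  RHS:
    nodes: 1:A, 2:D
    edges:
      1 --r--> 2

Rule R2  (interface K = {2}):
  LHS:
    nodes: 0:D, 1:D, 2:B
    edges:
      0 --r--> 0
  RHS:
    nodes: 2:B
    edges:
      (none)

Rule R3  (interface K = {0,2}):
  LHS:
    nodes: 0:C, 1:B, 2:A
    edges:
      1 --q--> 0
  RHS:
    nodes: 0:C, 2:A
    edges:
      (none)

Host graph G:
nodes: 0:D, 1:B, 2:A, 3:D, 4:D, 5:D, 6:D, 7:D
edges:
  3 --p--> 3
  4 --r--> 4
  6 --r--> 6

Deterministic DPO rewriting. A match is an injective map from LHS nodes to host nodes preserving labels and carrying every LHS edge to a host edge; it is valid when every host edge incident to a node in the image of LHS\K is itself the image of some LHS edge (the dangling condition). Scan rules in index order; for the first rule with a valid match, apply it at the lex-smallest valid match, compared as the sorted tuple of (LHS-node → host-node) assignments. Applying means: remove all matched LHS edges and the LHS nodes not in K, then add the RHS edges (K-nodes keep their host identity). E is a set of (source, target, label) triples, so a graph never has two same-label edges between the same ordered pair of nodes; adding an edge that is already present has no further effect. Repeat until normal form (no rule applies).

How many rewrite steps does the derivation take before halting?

Answer: 2

Derivation:
start.  V:8 E:3  edges: 3-p->3 4-r->4 6-r->6
1. fire R2 via {0↦4, 1↦0, 2↦1}  →  V:6 E:2  edges: 3-p->3 6-r->6
2. fire R2 via {0↦6, 1↦5, 2↦1}  →  V:4 E:1  edges: 3-p->3
final graph: no rule applies after step 2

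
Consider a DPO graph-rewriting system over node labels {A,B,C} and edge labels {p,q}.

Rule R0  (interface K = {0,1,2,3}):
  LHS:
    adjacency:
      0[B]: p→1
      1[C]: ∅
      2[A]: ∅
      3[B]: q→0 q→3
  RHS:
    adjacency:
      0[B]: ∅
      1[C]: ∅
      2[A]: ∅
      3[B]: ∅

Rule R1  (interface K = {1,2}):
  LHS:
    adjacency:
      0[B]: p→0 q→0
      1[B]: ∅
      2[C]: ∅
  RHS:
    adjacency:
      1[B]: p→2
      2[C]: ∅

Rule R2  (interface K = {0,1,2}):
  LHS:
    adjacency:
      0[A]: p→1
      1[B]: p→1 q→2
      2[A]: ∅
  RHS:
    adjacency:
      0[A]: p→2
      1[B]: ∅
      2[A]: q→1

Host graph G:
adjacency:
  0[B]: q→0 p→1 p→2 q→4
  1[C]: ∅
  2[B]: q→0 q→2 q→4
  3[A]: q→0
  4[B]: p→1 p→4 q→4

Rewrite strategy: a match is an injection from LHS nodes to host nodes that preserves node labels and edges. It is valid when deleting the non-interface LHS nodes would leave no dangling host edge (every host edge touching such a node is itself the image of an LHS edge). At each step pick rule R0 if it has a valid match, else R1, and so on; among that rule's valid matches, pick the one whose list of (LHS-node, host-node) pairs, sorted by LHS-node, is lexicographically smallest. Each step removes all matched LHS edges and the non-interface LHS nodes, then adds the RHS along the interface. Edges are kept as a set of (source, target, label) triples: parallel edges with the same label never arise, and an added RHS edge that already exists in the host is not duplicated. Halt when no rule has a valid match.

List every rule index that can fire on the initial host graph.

Answer: [R0]

Derivation:
R0: 3 valid matches — {0↦0, 1↦1, 2↦3, 3↦2}, {0↦4, 1↦1, 2↦3, 3↦0}, {0↦4, 1↦1, 2↦3, 3↦2}
R1: no valid match — 2 raw matches, all fail dangling condition
R2: no valid match — LHS pattern not found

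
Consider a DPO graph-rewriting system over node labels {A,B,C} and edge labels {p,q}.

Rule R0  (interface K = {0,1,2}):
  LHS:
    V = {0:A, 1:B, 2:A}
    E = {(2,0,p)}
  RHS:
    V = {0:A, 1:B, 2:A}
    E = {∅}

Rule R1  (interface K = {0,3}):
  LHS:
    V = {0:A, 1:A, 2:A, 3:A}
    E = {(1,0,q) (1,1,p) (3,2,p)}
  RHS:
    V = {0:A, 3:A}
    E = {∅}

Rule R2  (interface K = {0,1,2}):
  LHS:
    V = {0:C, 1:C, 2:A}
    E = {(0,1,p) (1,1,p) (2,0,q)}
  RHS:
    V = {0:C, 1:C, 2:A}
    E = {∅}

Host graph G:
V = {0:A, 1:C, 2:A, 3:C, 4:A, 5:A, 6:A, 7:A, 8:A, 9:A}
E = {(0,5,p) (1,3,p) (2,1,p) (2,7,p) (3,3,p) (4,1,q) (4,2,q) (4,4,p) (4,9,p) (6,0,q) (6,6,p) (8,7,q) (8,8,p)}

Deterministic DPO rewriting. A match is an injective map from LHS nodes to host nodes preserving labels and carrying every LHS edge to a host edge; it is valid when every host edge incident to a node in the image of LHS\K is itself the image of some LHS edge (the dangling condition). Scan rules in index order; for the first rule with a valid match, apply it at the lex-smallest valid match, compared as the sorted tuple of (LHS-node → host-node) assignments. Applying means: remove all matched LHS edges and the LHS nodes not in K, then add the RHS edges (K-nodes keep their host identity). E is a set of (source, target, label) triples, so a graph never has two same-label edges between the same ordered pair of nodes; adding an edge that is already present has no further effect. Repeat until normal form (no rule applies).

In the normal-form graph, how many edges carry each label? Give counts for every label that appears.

Answer: p:3 q:1

Derivation:
[0] host  ⇒  10 nodes, 13 edges  {0-p->5 1-p->3 2-p->1 2-p->7 3-p->3 4-q->1 4-q->2 4-p->4 4-p->9 6-q->0 6-p->6 8-q->7 8-p->8}
[1] R1 @ {0↦0, 1↦6, 2↦9, 3↦4}  ⇒  8 nodes, 10 edges  {0-p->5 1-p->3 2-p->1 2-p->7 3-p->3 4-q->1 4-q->2 4-p->4 8-q->7 8-p->8}
[2] R1 @ {0↦7, 1↦8, 2↦5, 3↦0}  ⇒  6 nodes, 7 edges  {1-p->3 2-p->1 2-p->7 3-p->3 4-q->1 4-q->2 4-p->4}
[3] R2 @ {0↦1, 1↦3, 2↦4}  ⇒  6 nodes, 4 edges  {2-p->1 2-p->7 4-q->2 4-p->4}
normal form: no rule applies after step 3
NF edges: [(2, 1, 'p'), (2, 7, 'p'), (4, 2, 'q'), (4, 4, 'p')]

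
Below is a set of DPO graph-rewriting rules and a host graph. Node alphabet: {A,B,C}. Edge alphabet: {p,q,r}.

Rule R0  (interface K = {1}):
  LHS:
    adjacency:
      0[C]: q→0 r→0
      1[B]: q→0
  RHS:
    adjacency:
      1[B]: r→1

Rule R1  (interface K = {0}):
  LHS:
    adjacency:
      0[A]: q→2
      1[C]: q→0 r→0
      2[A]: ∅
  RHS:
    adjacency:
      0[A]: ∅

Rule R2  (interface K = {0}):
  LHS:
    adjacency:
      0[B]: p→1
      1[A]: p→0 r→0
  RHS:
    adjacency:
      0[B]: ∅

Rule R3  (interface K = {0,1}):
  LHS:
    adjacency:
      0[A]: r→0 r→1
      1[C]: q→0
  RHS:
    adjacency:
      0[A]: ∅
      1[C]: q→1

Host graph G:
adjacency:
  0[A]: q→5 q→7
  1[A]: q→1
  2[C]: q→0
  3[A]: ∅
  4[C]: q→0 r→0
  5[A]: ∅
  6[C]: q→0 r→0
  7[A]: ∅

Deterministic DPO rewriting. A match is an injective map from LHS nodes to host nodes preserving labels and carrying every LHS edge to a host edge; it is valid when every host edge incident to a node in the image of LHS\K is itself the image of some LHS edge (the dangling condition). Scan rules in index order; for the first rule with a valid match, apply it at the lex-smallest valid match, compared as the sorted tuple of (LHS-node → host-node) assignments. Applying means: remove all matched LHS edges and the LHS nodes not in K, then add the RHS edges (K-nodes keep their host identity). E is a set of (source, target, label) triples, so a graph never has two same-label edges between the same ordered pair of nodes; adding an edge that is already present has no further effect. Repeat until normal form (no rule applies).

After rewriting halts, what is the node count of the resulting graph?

Answer: 4

Steps:
start.  V:8 E:8  edges: 0-q->5 0-q->7 1-q->1 2-q->0 4-q->0 4-r->0 6-q->0 6-r->0
1. fire R1 via {0↦0, 1↦4, 2↦5}  →  V:6 E:5  edges: 0-q->7 1-q->1 2-q->0 6-q->0 6-r->0
2. fire R1 via {0↦0, 1↦6, 2↦7}  →  V:4 E:2  edges: 1-q->1 2-q->0
final graph: no rule applies after step 2
NF nodes: {0:A, 1:A, 2:C, 3:A}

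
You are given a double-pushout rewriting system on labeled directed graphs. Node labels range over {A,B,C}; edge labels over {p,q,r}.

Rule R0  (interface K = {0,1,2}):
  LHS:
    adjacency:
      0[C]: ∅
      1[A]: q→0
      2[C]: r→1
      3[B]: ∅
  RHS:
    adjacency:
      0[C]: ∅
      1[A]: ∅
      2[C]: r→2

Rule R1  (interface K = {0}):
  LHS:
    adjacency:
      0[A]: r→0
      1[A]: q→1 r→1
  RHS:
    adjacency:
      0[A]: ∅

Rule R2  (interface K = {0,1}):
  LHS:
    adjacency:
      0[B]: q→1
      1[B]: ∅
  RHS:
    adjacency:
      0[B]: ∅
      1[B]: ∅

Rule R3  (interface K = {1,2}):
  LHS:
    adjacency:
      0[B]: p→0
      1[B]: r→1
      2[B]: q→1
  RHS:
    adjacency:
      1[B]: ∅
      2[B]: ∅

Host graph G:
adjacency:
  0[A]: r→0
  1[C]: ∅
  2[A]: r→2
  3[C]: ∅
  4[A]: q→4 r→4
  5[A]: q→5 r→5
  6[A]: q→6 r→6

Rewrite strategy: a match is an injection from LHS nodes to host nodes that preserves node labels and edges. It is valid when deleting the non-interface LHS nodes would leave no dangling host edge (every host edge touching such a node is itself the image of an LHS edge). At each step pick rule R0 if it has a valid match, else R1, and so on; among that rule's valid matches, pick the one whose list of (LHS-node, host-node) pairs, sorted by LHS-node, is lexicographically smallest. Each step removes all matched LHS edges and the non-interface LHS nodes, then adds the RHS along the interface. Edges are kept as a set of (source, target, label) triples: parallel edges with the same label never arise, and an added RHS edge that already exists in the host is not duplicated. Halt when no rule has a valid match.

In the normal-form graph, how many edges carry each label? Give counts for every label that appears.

[0] host  ⇒  7 nodes, 8 edges  {0-r->0 2-r->2 4-q->4 4-r->4 5-q->5 5-r->5 6-q->6 6-r->6}
[1] R1 @ {0↦0, 1↦4}  ⇒  6 nodes, 5 edges  {2-r->2 5-q->5 5-r->5 6-q->6 6-r->6}
[2] R1 @ {0↦2, 1↦5}  ⇒  5 nodes, 2 edges  {6-q->6 6-r->6}
halt: no rule applies after step 2
NF edges: [(6, 6, 'q'), (6, 6, 'r')]

Answer: q:1 r:1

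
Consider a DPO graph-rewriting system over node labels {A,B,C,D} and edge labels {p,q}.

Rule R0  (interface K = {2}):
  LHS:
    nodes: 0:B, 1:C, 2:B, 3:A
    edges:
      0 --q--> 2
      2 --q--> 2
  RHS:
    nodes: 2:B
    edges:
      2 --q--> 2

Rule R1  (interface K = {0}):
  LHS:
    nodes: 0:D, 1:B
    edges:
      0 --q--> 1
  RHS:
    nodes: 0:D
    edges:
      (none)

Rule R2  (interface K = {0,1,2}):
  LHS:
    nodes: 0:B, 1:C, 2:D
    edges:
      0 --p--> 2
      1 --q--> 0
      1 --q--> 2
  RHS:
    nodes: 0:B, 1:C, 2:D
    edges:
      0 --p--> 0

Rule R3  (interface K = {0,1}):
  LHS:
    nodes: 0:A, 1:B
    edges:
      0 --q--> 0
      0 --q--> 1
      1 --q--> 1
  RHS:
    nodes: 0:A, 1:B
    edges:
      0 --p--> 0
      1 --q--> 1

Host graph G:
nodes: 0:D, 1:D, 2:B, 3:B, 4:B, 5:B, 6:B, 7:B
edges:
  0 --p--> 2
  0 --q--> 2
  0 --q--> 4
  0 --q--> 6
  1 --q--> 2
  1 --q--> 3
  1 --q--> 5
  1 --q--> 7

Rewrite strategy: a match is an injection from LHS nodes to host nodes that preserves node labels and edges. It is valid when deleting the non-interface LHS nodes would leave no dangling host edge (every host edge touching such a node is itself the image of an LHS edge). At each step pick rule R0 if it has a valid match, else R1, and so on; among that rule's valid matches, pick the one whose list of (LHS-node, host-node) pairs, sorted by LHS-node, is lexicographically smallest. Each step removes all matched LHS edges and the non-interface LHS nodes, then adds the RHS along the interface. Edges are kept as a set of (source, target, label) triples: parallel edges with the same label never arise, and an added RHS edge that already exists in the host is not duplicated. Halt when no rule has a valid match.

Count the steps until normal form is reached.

Answer: 5

Steps:
start.  V:8 E:8  edges: 0-p->2 0-q->2 0-q->4 0-q->6 1-q->2 1-q->3 1-q->5 1-q->7
1. fire R1 via {0↦0, 1↦4}  →  V:7 E:7  edges: 0-p->2 0-q->2 0-q->6 1-q->2 1-q->3 1-q->5 1-q->7
2. fire R1 via {0↦0, 1↦6}  →  V:6 E:6  edges: 0-p->2 0-q->2 1-q->2 1-q->3 1-q->5 1-q->7
3. fire R1 via {0↦1, 1↦3}  →  V:5 E:5  edges: 0-p->2 0-q->2 1-q->2 1-q->5 1-q->7
4. fire R1 via {0↦1, 1↦5}  →  V:4 E:4  edges: 0-p->2 0-q->2 1-q->2 1-q->7
5. fire R1 via {0↦1, 1↦7}  →  V:3 E:3  edges: 0-p->2 0-q->2 1-q->2
normal form: no rule applies after step 5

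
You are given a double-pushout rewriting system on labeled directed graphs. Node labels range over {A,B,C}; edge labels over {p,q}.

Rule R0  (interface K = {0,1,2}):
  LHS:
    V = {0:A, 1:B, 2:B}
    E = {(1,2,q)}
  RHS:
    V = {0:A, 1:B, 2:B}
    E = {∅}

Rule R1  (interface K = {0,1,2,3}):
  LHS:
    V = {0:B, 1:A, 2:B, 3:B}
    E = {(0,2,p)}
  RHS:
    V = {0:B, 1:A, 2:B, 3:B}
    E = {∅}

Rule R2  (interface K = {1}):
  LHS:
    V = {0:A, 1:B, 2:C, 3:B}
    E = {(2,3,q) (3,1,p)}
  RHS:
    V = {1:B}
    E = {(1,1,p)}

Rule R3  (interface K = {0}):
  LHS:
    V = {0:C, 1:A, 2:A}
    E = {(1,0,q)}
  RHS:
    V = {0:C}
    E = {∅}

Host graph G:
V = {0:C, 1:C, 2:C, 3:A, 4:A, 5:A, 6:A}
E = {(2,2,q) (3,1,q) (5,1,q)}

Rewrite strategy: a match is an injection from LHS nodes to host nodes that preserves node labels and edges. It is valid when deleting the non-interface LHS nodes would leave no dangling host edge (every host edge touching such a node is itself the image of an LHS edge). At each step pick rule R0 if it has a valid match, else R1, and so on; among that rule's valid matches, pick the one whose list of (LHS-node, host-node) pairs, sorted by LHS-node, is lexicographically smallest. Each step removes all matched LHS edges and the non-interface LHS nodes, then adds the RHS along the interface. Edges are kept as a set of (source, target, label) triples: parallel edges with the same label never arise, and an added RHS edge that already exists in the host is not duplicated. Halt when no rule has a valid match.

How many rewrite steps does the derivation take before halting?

start.  V:7 E:3  edges: 2-q->2 3-q->1 5-q->1
1. fire R3 via {0↦1, 1↦3, 2↦4}  →  V:5 E:2  edges: 2-q->2 5-q->1
2. fire R3 via {0↦1, 1↦5, 2↦6}  →  V:3 E:1  edges: 2-q->2
final graph: no rule applies after step 2

Answer: 2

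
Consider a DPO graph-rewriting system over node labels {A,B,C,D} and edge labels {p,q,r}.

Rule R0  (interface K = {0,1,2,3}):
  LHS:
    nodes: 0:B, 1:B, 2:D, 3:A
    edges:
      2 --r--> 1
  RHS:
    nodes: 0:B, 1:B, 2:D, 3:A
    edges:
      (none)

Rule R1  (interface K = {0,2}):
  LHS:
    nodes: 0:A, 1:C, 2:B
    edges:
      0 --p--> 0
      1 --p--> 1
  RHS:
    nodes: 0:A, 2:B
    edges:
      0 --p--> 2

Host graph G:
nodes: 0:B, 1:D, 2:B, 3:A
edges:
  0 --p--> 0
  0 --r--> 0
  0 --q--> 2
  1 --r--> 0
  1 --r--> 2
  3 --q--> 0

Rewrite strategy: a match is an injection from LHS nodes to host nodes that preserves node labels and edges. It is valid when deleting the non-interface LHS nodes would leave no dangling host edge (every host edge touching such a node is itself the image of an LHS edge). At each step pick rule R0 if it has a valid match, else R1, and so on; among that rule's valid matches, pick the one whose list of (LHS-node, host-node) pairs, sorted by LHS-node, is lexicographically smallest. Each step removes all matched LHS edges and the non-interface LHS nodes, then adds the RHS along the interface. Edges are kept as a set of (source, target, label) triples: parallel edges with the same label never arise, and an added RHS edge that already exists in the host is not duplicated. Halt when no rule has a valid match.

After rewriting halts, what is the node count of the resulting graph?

Answer: 4

Derivation:
[0] host  ⇒  4 nodes, 6 edges  {0-p->0 0-r->0 0-q->2 1-r->0 1-r->2 3-q->0}
[1] R0 @ {0↦0, 1↦2, 2↦1, 3↦3}  ⇒  4 nodes, 5 edges  {0-p->0 0-r->0 0-q->2 1-r->0 3-q->0}
[2] R0 @ {0↦2, 1↦0, 2↦1, 3↦3}  ⇒  4 nodes, 4 edges  {0-p->0 0-r->0 0-q->2 3-q->0}
final graph: no rule applies after step 2
NF nodes: {0:B, 1:D, 2:B, 3:A}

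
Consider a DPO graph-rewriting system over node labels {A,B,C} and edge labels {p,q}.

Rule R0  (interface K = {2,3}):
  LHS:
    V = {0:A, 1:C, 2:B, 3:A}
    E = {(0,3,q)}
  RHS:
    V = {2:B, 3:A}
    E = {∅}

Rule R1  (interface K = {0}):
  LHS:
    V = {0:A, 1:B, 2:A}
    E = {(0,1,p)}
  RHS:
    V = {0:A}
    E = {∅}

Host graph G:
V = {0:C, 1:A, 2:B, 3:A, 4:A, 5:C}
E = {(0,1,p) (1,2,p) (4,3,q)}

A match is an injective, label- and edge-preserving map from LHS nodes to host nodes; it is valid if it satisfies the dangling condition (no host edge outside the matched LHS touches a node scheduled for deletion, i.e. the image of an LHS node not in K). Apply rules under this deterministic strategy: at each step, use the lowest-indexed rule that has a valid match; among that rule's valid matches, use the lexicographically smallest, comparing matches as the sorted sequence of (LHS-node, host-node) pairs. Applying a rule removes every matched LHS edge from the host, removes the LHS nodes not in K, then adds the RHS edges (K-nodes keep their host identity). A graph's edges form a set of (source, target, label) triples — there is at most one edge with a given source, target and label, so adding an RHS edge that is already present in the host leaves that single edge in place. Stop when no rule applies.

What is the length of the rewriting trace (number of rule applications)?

Answer: 2

Derivation:
start.  V:6 E:3  edges: 0-p->1 1-p->2 4-q->3
1. fire R0 via {0↦4, 1↦5, 2↦2, 3↦3}  →  V:4 E:2  edges: 0-p->1 1-p->2
2. fire R1 via {0↦1, 1↦2, 2↦3}  →  V:2 E:1  edges: 0-p->1
halt: no rule applies after step 2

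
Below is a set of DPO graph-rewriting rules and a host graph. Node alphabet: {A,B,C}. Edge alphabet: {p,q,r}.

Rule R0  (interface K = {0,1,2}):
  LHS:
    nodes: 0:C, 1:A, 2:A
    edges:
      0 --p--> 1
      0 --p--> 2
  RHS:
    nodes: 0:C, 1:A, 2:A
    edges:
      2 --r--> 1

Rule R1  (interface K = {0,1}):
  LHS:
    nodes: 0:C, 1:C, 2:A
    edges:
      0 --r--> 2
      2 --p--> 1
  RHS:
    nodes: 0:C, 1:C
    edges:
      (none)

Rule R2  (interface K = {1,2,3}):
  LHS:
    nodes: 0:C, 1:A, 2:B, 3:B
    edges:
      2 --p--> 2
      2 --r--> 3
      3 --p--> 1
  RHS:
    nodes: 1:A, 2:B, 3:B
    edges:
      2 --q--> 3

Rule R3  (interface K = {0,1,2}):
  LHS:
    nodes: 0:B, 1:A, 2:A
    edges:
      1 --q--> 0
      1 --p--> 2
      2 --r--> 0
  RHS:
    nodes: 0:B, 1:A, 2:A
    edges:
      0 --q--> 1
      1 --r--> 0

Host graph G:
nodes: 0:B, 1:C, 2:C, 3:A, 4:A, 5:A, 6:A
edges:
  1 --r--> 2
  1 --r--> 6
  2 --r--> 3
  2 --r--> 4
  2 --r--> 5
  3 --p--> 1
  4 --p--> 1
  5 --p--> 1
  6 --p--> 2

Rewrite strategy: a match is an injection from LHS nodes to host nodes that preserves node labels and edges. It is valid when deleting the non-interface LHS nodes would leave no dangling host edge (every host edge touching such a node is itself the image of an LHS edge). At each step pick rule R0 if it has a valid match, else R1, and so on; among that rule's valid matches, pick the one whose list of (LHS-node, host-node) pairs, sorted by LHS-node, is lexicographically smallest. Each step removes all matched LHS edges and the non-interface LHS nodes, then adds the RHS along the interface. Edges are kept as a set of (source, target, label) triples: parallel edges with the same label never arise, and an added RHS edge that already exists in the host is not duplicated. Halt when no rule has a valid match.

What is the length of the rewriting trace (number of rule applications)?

Answer: 4

Steps:
initial: |V|=7 |E|=9  E = 1-r->2 1-r->6 2-r->3 2-r->4 2-r->5 3-p->1 4-p->1 5-p->1 6-p->2
step 1: apply R1 at {0↦1, 1↦2, 2↦6}  → |V|=6 |E|=7  E = 1-r->2 2-r->3 2-r->4 2-r->5 3-p->1 4-p->1 5-p->1
step 2: apply R1 at {0↦2, 1↦1, 2↦3}  → |V|=5 |E|=5  E = 1-r->2 2-r->4 2-r->5 4-p->1 5-p->1
step 3: apply R1 at {0↦2, 1↦1, 2↦4}  → |V|=4 |E|=3  E = 1-r->2 2-r->5 5-p->1
step 4: apply R1 at {0↦2, 1↦1, 2↦5}  → |V|=3 |E|=1  E = 1-r->2
halt: no rule applies after step 4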